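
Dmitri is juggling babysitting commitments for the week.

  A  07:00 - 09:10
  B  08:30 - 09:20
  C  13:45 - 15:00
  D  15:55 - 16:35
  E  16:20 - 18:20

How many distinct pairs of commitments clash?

2

Check each pair: they overlap iff neither finishes before the other starts.
Sorted by start: A, B, C, D, E.
B starts before A ends → A and B overlap.
C starts after A ends, so A has no further overlaps.
C starts after B ends, so B has no further overlaps.
D starts after C ends, so C has no further overlaps.
E starts before D ends → D and E overlap.
Overlapping pairs: A & B, D & E — 2 in total.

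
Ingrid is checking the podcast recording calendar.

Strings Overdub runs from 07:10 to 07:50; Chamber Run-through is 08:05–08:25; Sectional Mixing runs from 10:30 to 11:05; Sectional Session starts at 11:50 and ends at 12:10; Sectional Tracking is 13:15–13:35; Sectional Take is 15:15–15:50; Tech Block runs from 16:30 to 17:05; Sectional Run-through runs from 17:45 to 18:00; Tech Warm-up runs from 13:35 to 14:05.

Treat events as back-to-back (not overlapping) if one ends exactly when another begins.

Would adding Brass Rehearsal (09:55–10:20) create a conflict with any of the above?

Strings Overdub: ends 07:50 at or before Brass Rehearsal starts 09:55 → clear.
Chamber Run-through: ends 08:25 at or before Brass Rehearsal starts 09:55 → clear.
Sectional Mixing: starts 10:30 at or after Brass Rehearsal ends 10:20 → clear.
Sectional Session: starts 11:50 at or after Brass Rehearsal ends 10:20 → clear.
Sectional Tracking: starts 13:15 at or after Brass Rehearsal ends 10:20 → clear.
Tech Warm-up: starts 13:35 at or after Brass Rehearsal ends 10:20 → clear.
Sectional Take: starts 15:15 at or after Brass Rehearsal ends 10:20 → clear.
Tech Block: starts 16:30 at or after Brass Rehearsal ends 10:20 → clear.
Sectional Run-through: starts 17:45 at or after Brass Rehearsal ends 10:20 → clear.

No — it doesn't clash with anything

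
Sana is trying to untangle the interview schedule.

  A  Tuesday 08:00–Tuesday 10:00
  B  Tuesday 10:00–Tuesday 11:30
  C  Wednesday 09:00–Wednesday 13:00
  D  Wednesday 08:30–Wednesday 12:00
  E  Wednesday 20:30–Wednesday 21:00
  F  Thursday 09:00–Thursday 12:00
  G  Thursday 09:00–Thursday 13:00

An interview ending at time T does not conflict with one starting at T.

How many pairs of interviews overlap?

Sorted by start: A, B, D, C, E, F, G.
B starts exactly when A ends (back-to-back, no overlap) — done with A.
D starts after B ends — done with B.
C starts before D ends → D and C overlap.
E starts after D ends — done with D.
E starts after C ends — done with C.
F starts after E ends — done with E.
G starts before F ends → F and G overlap.
Overlapping pairs: C & D, F & G — 2 in total.

2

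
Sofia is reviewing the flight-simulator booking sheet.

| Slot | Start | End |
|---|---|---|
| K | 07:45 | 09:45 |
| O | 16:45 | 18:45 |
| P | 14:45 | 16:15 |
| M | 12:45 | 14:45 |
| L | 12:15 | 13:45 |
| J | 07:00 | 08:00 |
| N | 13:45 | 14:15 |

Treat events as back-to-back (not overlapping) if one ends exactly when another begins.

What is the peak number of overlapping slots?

2

Sort all start/end points and keep a running count:
07:00 start J → 1
07:45 start K → 2
08:00 end J → 1
09:45 end K → 0
12:15 start L → 1
12:45 start M → 2
13:45 end L → 1
13:45 start N → 2
14:15 end N → 1
14:45 end M → 0
14:45 start P → 1
16:15 end P → 0
16:45 start O → 1
18:45 end O → 0
Peak is 2, at 07:45 (J, K).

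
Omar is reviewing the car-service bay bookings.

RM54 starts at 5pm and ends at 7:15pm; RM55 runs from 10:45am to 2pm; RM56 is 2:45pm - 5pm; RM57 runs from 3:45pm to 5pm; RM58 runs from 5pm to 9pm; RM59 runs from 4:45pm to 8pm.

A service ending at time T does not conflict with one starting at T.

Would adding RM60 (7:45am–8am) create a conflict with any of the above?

No — it doesn't clash with anything

RM55: starts 10:45am at or after RM60 ends 8am → clear.
RM56: starts 2:45pm at or after RM60 ends 8am → clear.
RM57: starts 3:45pm at or after RM60 ends 8am → clear.
RM59: starts 4:45pm at or after RM60 ends 8am → clear.
RM54: starts 5pm at or after RM60 ends 8am → clear.
RM58: starts 5pm at or after RM60 ends 8am → clear.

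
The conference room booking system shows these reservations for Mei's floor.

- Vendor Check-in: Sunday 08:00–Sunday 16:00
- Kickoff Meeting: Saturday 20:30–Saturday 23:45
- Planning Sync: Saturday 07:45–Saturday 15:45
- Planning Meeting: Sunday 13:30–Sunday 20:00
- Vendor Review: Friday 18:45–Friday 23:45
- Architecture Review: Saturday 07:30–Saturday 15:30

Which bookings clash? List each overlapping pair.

Sorted by start: Vendor Review, Architecture Review, Planning Sync, Kickoff Meeting, Vendor Check-in, Planning Meeting.
Architecture Review starts after Vendor Review ends — done with Vendor Review.
Planning Sync starts before Architecture Review ends → Architecture Review and Planning Sync overlap.
Kickoff Meeting starts after Architecture Review ends — done with Architecture Review.
Kickoff Meeting starts after Planning Sync ends — done with Planning Sync.
Vendor Check-in starts after Kickoff Meeting ends — done with Kickoff Meeting.
Planning Meeting starts before Vendor Check-in ends → Vendor Check-in and Planning Meeting overlap.

Architecture Review & Planning Sync, Planning Meeting & Vendor Check-in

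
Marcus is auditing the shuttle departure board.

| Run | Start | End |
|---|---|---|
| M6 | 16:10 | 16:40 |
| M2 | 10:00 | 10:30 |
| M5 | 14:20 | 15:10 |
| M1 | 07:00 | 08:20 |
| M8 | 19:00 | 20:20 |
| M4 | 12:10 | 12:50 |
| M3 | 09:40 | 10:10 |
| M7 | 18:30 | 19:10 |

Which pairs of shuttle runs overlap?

M2 & M3, M7 & M8

Check each pair: they overlap iff neither finishes before the other starts.
Sorted by start: M1, M3, M2, M4, M5, M6, M7, M8.
M3 starts after M1 ends, so M1 has no further overlaps.
M2 starts before M3 ends → M3 and M2 overlap.
M4 starts after M3 ends, so M3 has no further overlaps.
M4 starts after M2 ends, so M2 has no further overlaps.
M5 starts after M4 ends, so M4 has no further overlaps.
M6 starts after M5 ends, so M5 has no further overlaps.
M7 starts after M6 ends, so M6 has no further overlaps.
M8 starts before M7 ends → M7 and M8 overlap.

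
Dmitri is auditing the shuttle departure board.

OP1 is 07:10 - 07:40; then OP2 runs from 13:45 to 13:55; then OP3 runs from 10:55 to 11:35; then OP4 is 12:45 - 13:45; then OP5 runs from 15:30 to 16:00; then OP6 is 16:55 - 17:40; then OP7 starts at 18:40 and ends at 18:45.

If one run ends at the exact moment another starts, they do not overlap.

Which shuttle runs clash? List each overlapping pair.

no conflicts

Sorted by start: OP1, OP3, OP4, OP2, OP5, OP6, OP7.
OP3 starts after OP1 ends — done with OP1.
OP4 starts after OP3 ends — done with OP3.
OP2 starts exactly when OP4 ends (back-to-back, no overlap) — done with OP4.
OP5 starts after OP2 ends — done with OP2.
OP6 starts after OP5 ends — done with OP5.
OP7 starts after OP6 ends.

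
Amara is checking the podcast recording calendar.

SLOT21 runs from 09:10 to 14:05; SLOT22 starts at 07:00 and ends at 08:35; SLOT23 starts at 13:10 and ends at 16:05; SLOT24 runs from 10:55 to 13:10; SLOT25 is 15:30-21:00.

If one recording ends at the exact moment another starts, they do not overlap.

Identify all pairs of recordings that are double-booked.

Check each pair: they overlap iff neither finishes before the other starts.
Sorted by start: SLOT22, SLOT21, SLOT24, SLOT23, SLOT25.
SLOT21 starts after SLOT22 ends, so nothing later overlaps SLOT22 either.
SLOT24 starts before SLOT21 ends → SLOT21 and SLOT24 overlap.
SLOT23 starts before SLOT21 ends → SLOT21 and SLOT23 overlap.
SLOT25 starts after SLOT21 ends.
SLOT23 starts exactly when SLOT24 ends (back-to-back, no overlap), so nothing later overlaps SLOT24 either.
SLOT25 starts before SLOT23 ends → SLOT23 and SLOT25 overlap.

SLOT21 & SLOT23, SLOT21 & SLOT24, SLOT23 & SLOT25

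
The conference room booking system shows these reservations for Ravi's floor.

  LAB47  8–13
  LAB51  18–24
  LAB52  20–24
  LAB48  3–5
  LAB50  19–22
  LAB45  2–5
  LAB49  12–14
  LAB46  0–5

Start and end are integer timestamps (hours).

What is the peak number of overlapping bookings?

3

Sort all start/end points and keep a running count:
0 start LAB46 → 1
2 start LAB45 → 2
3 start LAB48 → 3
5 end LAB45 → 2
5 end LAB46 → 1
5 end LAB48 → 0
8 start LAB47 → 1
12 start LAB49 → 2
13 end LAB47 → 1
14 end LAB49 → 0
18 start LAB51 → 1
19 start LAB50 → 2
20 start LAB52 → 3
22 end LAB50 → 2
24 end LAB51 → 1
24 end LAB52 → 0
Peak is 3, at 3 (LAB45, LAB46, LAB48).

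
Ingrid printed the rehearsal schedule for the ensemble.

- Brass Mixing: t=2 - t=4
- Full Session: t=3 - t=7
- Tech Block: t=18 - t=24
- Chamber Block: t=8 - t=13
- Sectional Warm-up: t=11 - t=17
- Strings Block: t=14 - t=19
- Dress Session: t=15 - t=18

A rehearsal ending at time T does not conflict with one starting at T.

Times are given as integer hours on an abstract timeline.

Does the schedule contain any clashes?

Sorted by start: Brass Mixing, Full Session, Chamber Block, Sectional Warm-up, Strings Block, Dress Session, Tech Block.
Full Session starts before Brass Mixing ends → Brass Mixing and Full Session overlap.
That's a conflict, so the schedule is not conflict-free.

Yes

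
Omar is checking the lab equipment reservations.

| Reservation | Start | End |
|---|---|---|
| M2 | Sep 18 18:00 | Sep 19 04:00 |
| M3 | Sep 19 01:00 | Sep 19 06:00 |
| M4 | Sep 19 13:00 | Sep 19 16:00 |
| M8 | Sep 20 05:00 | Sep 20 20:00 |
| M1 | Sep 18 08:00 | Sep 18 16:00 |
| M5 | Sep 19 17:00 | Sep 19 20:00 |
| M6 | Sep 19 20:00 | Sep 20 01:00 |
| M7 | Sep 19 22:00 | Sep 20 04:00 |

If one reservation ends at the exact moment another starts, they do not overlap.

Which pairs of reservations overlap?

Sorted by start: M1, M2, M3, M4, M5, M6, M7, M8.
M2 starts after M1 ends, so M1 has no further overlaps.
M3 starts before M2 ends → M2 and M3 overlap.
M4 starts after M2 ends, so M2 has no further overlaps.
M4 starts after M3 ends, so M3 has no further overlaps.
M5 starts after M4 ends, so M4 has no further overlaps.
M6 starts exactly when M5 ends (back-to-back, no overlap), so M5 has no further overlaps.
M7 starts before M6 ends → M6 and M7 overlap.
M8 starts after M6 ends.
M8 starts after M7 ends.

M2 & M3, M6 & M7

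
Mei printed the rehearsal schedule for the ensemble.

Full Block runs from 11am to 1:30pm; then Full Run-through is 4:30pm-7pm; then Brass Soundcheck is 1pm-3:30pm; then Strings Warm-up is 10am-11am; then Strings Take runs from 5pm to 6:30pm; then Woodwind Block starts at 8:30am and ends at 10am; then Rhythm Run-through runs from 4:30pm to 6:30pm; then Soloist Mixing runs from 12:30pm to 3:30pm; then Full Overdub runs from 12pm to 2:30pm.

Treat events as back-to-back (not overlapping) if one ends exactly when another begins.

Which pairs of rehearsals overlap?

Check each pair: they overlap iff neither finishes before the other starts.
Sorted by start: Woodwind Block, Strings Warm-up, Full Block, Full Overdub, Soloist Mixing, Brass Soundcheck, Rhythm Run-through, Full Run-through, Strings Take.
Strings Warm-up starts exactly when Woodwind Block ends (back-to-back, no overlap), so Woodwind Block has no further overlaps.
Full Block starts exactly when Strings Warm-up ends (back-to-back, no overlap), so Strings Warm-up has no further overlaps.
Full Overdub starts before Full Block ends → Full Block and Full Overdub overlap.
Soloist Mixing starts before Full Block ends → Full Block and Soloist Mixing overlap.
Brass Soundcheck starts before Full Block ends → Full Block and Brass Soundcheck overlap.
Rhythm Run-through starts after Full Block ends, so Full Block has no further overlaps.
Soloist Mixing starts before Full Overdub ends → Full Overdub and Soloist Mixing overlap.
Brass Soundcheck starts before Full Overdub ends → Full Overdub and Brass Soundcheck overlap.
Rhythm Run-through starts after Full Overdub ends, so Full Overdub has no further overlaps.
Brass Soundcheck starts before Soloist Mixing ends → Soloist Mixing and Brass Soundcheck overlap.
Rhythm Run-through starts after Soloist Mixing ends, so Soloist Mixing has no further overlaps.
Rhythm Run-through starts after Brass Soundcheck ends, so Brass Soundcheck has no further overlaps.
Full Run-through starts before Rhythm Run-through ends → Rhythm Run-through and Full Run-through overlap.
Strings Take starts before Rhythm Run-through ends → Rhythm Run-through and Strings Take overlap.
Strings Take starts before Full Run-through ends → Full Run-through and Strings Take overlap.

Brass Soundcheck & Full Block, Brass Soundcheck & Full Overdub, Brass Soundcheck & Soloist Mixing, Full Block & Full Overdub, Full Block & Soloist Mixing, Full Overdub & Soloist Mixing, Full Run-through & Rhythm Run-through, Full Run-through & Strings Take, Rhythm Run-through & Strings Take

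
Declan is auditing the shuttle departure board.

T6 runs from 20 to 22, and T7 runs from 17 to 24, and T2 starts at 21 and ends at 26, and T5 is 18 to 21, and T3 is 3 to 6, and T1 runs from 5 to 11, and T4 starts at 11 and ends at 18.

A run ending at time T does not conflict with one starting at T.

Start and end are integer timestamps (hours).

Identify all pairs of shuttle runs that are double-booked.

Sorted by start: T3, T1, T4, T7, T5, T6, T2.
T1 starts before T3 ends → T3 and T1 overlap.
T4 starts after T3 ends; T3 is clear from here.
T4 starts exactly when T1 ends (back-to-back, no overlap); T1 is clear from here.
T7 starts before T4 ends → T4 and T7 overlap.
T5 starts exactly when T4 ends (back-to-back, no overlap); T4 is clear from here.
T5 starts before T7 ends → T7 and T5 overlap.
T6 starts before T7 ends → T7 and T6 overlap.
T2 starts before T7 ends → T7 and T2 overlap.
T6 starts before T5 ends → T5 and T6 overlap.
T2 starts exactly when T5 ends (back-to-back, no overlap).
T2 starts before T6 ends → T6 and T2 overlap.

T1 & T3, T2 & T6, T2 & T7, T4 & T7, T5 & T6, T5 & T7, T6 & T7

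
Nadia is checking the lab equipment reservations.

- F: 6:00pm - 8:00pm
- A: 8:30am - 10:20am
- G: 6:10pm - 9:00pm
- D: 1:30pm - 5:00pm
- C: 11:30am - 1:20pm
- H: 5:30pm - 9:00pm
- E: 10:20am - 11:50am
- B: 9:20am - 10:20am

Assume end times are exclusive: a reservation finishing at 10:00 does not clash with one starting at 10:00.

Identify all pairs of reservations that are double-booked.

A & B, C & E, F & G, F & H, G & H

Sorted by start: A, B, E, C, D, H, F, G.
B starts before A ends → A and B overlap.
E starts exactly when A ends (back-to-back, no overlap) — done with A.
E starts exactly when B ends (back-to-back, no overlap) — done with B.
C starts before E ends → E and C overlap.
D starts after E ends — done with E.
D starts after C ends — done with C.
H starts after D ends — done with D.
F starts before H ends → H and F overlap.
G starts before H ends → H and G overlap.
G starts before F ends → F and G overlap.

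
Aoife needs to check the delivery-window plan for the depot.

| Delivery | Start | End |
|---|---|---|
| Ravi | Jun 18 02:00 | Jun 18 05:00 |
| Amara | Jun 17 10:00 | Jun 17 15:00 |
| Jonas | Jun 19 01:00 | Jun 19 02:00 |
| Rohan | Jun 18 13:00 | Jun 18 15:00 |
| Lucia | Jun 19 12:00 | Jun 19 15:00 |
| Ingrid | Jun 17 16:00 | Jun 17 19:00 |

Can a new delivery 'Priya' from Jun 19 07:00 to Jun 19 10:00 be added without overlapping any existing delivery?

Amara: ends Jun 17 15:00 at or before Priya starts Jun 19 07:00 → clear.
Ingrid: ends Jun 17 19:00 at or before Priya starts Jun 19 07:00 → clear.
Ravi: ends Jun 18 05:00 at or before Priya starts Jun 19 07:00 → clear.
Rohan: ends Jun 18 15:00 at or before Priya starts Jun 19 07:00 → clear.
Jonas: ends Jun 19 02:00 at or before Priya starts Jun 19 07:00 → clear.
Lucia: starts Jun 19 12:00 at or after Priya ends Jun 19 10:00 → clear.

Yes — the slot is free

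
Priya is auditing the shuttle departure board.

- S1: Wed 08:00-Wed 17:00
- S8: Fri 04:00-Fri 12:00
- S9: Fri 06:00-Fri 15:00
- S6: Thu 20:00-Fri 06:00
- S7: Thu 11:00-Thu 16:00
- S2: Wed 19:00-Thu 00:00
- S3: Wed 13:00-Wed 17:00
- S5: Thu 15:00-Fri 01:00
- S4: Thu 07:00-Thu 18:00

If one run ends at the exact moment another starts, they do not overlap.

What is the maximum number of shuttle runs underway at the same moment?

Sort all start/end points and keep a running count:
Wed 08:00 start S1 → 1
Wed 13:00 start S3 → 2
Wed 17:00 end S1 → 1
Wed 17:00 end S3 → 0
Wed 19:00 start S2 → 1
Thu 00:00 end S2 → 0
Thu 07:00 start S4 → 1
Thu 11:00 start S7 → 2
Thu 15:00 start S5 → 3
Thu 16:00 end S7 → 2
Thu 18:00 end S4 → 1
Thu 20:00 start S6 → 2
Fri 01:00 end S5 → 1
Fri 04:00 start S8 → 2
Fri 06:00 end S6 → 1
Fri 06:00 start S9 → 2
Fri 12:00 end S8 → 1
Fri 15:00 end S9 → 0
Peak is 3, at Thu 15:00 (S4, S5, S7).

3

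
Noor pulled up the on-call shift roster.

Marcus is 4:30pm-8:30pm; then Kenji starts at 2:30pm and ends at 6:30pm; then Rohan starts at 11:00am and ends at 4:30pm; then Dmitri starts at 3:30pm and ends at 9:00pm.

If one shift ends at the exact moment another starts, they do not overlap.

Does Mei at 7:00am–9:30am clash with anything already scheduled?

No — it doesn't clash with anything

Rohan: starts 11:00am at or after Mei ends 9:30am → clear.
Kenji: starts 2:30pm at or after Mei ends 9:30am → clear.
Dmitri: starts 3:30pm at or after Mei ends 9:30am → clear.
Marcus: starts 4:30pm at or after Mei ends 9:30am → clear.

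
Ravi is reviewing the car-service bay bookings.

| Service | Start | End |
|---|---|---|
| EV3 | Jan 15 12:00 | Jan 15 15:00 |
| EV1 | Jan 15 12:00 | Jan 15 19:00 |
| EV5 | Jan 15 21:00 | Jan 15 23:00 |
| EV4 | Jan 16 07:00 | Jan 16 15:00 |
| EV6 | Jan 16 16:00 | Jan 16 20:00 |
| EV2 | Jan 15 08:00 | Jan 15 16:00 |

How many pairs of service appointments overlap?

3

Check each pair: they overlap iff neither finishes before the other starts.
Sorted by start: EV2, EV1, EV3, EV5, EV4, EV6.
EV1 starts before EV2 ends → EV2 and EV1 overlap.
EV3 starts before EV2 ends → EV2 and EV3 overlap.
EV5 starts after EV2 ends; EV2 is clear from here.
EV3 starts before EV1 ends → EV1 and EV3 overlap.
EV5 starts after EV1 ends; EV1 is clear from here.
EV5 starts after EV3 ends; EV3 is clear from here.
EV4 starts after EV5 ends; EV5 is clear from here.
EV6 starts after EV4 ends.
Overlapping pairs: EV1 & EV2, EV1 & EV3, EV2 & EV3 — 3 in total.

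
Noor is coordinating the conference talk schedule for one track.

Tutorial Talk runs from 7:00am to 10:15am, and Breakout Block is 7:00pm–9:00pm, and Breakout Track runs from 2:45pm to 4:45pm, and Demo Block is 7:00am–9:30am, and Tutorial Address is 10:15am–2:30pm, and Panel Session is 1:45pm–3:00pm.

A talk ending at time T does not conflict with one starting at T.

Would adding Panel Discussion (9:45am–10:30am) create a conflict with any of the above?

Demo Block: ends 9:30am at or before Panel Discussion starts 9:45am → clear.
Tutorial Talk: starts 7:00am before Panel Discussion ends 10:30am, and ends 10:15am after Panel Discussion starts 9:45am → overlap.
Tutorial Address: starts 10:15am before Panel Discussion ends 10:30am, and ends 2:30pm after Panel Discussion starts 9:45am → overlap.
Panel Session: starts 1:45pm at or after Panel Discussion ends 10:30am → clear.
Breakout Track: starts 2:45pm at or after Panel Discussion ends 10:30am → clear.
Breakout Block: starts 7:00pm at or after Panel Discussion ends 10:30am → clear.
Panel Discussion overlaps Tutorial Talk, Tutorial Address.

Yes — it overlaps Tutorial Address, Tutorial Talk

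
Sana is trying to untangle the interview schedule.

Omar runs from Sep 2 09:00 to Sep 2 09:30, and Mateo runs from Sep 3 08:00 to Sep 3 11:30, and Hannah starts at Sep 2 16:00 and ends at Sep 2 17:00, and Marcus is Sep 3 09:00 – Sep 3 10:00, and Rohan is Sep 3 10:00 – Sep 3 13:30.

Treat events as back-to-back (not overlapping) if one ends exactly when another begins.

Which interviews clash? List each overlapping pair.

Sorted by start: Omar, Hannah, Mateo, Marcus, Rohan.
Hannah starts after Omar ends, so Omar has no further overlaps.
Mateo starts after Hannah ends, so Hannah has no further overlaps.
Marcus starts before Mateo ends → Mateo and Marcus overlap.
Rohan starts before Mateo ends → Mateo and Rohan overlap.
Rohan starts exactly when Marcus ends (back-to-back, no overlap).

Marcus & Mateo, Mateo & Rohan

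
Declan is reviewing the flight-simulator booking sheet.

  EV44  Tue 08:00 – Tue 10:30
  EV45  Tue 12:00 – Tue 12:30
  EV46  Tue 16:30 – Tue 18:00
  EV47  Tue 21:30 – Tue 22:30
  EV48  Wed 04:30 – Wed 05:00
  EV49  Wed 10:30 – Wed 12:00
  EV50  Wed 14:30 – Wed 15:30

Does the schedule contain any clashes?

Sorted by start: EV44, EV45, EV46, EV47, EV48, EV49, EV50.
EV45 starts after EV44 ends, so nothing later overlaps EV44 either.
EV46 starts after EV45 ends, so nothing later overlaps EV45 either.
EV47 starts after EV46 ends, so nothing later overlaps EV46 either.
EV48 starts after EV47 ends, so nothing later overlaps EV47 either.
EV49 starts after EV48 ends, so nothing later overlaps EV48 either.
EV50 starts after EV49 ends.
Every pair is clear; the schedule has no overlaps.

No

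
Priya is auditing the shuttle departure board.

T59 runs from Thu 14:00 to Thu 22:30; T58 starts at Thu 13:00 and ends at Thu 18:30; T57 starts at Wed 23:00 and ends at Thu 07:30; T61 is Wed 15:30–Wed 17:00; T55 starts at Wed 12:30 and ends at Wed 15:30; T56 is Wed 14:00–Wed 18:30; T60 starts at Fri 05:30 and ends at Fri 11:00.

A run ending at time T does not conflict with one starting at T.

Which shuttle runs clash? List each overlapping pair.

T55 & T56, T56 & T61, T58 & T59

Sorted by start: T55, T56, T61, T57, T58, T59, T60.
T56 starts before T55 ends → T55 and T56 overlap.
T61 starts exactly when T55 ends (back-to-back, no overlap), so T55 has no further overlaps.
T61 starts before T56 ends → T56 and T61 overlap.
T57 starts after T56 ends, so T56 has no further overlaps.
T57 starts after T61 ends, so T61 has no further overlaps.
T58 starts after T57 ends, so T57 has no further overlaps.
T59 starts before T58 ends → T58 and T59 overlap.
T60 starts after T58 ends.
T60 starts after T59 ends.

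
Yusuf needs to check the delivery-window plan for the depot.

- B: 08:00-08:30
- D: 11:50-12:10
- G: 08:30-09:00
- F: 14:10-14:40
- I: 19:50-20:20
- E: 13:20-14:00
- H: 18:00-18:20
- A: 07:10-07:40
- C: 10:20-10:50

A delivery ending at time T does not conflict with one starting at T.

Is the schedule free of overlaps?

Sorted by start: A, B, G, C, D, E, F, H, I.
B starts after A ends; A is clear from here.
G starts exactly when B ends (back-to-back, no overlap); B is clear from here.
C starts after G ends; G is clear from here.
D starts after C ends; C is clear from here.
E starts after D ends; D is clear from here.
F starts after E ends; E is clear from here.
H starts after F ends; F is clear from here.
I starts after H ends.
Every pair is clear; the schedule has no overlaps.

Yes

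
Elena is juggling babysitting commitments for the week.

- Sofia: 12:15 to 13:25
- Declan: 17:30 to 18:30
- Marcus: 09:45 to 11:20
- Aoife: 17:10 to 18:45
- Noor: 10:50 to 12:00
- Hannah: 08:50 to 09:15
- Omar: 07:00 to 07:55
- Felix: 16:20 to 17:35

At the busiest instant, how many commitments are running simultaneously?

3

Sort all start/end points and keep a running count:
07:00 start Omar → 1
07:55 end Omar → 0
08:50 start Hannah → 1
09:15 end Hannah → 0
09:45 start Marcus → 1
10:50 start Noor → 2
11:20 end Marcus → 1
12:00 end Noor → 0
12:15 start Sofia → 1
13:25 end Sofia → 0
16:20 start Felix → 1
17:10 start Aoife → 2
17:30 start Declan → 3
17:35 end Felix → 2
18:30 end Declan → 1
18:45 end Aoife → 0
Peak is 3, at 17:30 (Aoife, Declan, Felix).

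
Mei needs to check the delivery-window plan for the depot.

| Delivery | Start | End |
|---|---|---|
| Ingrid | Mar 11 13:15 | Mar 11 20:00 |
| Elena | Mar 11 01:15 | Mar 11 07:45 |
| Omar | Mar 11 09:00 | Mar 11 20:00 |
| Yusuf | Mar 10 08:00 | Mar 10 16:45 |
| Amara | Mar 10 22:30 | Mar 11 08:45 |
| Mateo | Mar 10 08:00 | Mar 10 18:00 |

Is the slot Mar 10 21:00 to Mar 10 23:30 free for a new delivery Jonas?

No — it overlaps Amara

Mateo: ends Mar 10 18:00 at or before Jonas starts Mar 10 21:00 → clear.
Yusuf: ends Mar 10 16:45 at or before Jonas starts Mar 10 21:00 → clear.
Amara: starts Mar 10 22:30 before Jonas ends Mar 10 23:30, and ends Mar 11 08:45 after Jonas starts Mar 10 21:00 → overlap.
Elena: starts Mar 11 01:15 at or after Jonas ends Mar 10 23:30 → clear.
Omar: starts Mar 11 09:00 at or after Jonas ends Mar 10 23:30 → clear.
Ingrid: starts Mar 11 13:15 at or after Jonas ends Mar 10 23:30 → clear.
Jonas overlaps Amara.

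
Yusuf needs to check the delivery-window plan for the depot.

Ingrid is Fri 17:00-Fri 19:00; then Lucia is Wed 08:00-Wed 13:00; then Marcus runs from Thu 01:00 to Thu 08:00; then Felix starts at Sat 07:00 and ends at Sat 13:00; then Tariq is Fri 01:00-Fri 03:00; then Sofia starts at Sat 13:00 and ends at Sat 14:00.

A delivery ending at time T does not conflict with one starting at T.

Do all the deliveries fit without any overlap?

Yes

Sorted by start: Lucia, Marcus, Tariq, Ingrid, Felix, Sofia.
Marcus starts after Lucia ends, so nothing later overlaps Lucia either.
Tariq starts after Marcus ends, so nothing later overlaps Marcus either.
Ingrid starts after Tariq ends, so nothing later overlaps Tariq either.
Felix starts after Ingrid ends, so nothing later overlaps Ingrid either.
Sofia starts exactly when Felix ends (back-to-back, no overlap).
Every pair is clear; the schedule has no overlaps.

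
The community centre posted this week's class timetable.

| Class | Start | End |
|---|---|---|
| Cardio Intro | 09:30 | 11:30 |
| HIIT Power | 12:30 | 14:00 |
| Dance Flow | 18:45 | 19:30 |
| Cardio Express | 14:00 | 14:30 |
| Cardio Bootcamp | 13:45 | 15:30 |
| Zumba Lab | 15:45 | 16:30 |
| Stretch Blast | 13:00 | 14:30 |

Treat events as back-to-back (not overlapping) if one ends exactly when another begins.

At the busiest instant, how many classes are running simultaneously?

3

Sweep the timeline, counting +1 at each start and −1 at each end (ends before starts at a tie):
09:30 start Cardio Intro → 1
11:30 end Cardio Intro → 0
12:30 start HIIT Power → 1
13:00 start Stretch Blast → 2
13:45 start Cardio Bootcamp → 3
14:00 end HIIT Power → 2
14:00 start Cardio Express → 3
14:30 end Cardio Express → 2
14:30 end Stretch Blast → 1
15:30 end Cardio Bootcamp → 0
15:45 start Zumba Lab → 1
16:30 end Zumba Lab → 0
18:45 start Dance Flow → 1
19:30 end Dance Flow → 0
Peak is 3, at 13:45 (Cardio Bootcamp, HIIT Power, Stretch Blast).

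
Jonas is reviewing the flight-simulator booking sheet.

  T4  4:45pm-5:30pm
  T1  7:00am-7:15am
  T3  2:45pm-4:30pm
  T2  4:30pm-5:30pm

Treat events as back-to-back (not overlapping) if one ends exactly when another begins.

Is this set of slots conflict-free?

No

Sorted by start: T1, T3, T2, T4.
T3 starts after T1 ends, so T1 has no further overlaps.
T2 starts exactly when T3 ends (back-to-back, no overlap), so T3 has no further overlaps.
T4 starts before T2 ends → T2 and T4 overlap.
That's a conflict, so the schedule is not conflict-free.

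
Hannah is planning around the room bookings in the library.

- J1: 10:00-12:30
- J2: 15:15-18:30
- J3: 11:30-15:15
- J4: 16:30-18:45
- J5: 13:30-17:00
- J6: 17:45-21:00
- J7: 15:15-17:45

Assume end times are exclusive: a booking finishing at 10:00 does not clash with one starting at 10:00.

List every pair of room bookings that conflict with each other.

Check each pair: they overlap iff neither finishes before the other starts.
Sorted by start: J1, J3, J5, J2, J7, J4, J6.
J3 starts before J1 ends → J1 and J3 overlap.
J5 starts after J1 ends; J1 is clear from here.
J5 starts before J3 ends → J3 and J5 overlap.
J2 starts exactly when J3 ends (back-to-back, no overlap); J3 is clear from here.
J2 starts before J5 ends → J5 and J2 overlap.
J7 starts before J5 ends → J5 and J7 overlap.
J4 starts before J5 ends → J5 and J4 overlap.
J6 starts after J5 ends.
J7 starts before J2 ends → J2 and J7 overlap.
J4 starts before J2 ends → J2 and J4 overlap.
J6 starts before J2 ends → J2 and J6 overlap.
J4 starts before J7 ends → J7 and J4 overlap.
J6 starts exactly when J7 ends (back-to-back, no overlap).
J6 starts before J4 ends → J4 and J6 overlap.

J1 & J3, J2 & J4, J2 & J5, J2 & J6, J2 & J7, J3 & J5, J4 & J5, J4 & J6, J4 & J7, J5 & J7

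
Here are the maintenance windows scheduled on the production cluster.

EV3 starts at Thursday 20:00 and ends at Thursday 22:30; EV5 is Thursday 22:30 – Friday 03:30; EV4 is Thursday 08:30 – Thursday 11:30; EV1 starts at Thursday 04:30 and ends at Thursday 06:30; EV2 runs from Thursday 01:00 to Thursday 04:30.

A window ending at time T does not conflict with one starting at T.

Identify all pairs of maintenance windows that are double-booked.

Sorted by start: EV2, EV1, EV4, EV3, EV5.
EV1 starts exactly when EV2 ends (back-to-back, no overlap); EV2 is clear from here.
EV4 starts after EV1 ends; EV1 is clear from here.
EV3 starts after EV4 ends; EV4 is clear from here.
EV5 starts exactly when EV3 ends (back-to-back, no overlap).

no overlapping pairs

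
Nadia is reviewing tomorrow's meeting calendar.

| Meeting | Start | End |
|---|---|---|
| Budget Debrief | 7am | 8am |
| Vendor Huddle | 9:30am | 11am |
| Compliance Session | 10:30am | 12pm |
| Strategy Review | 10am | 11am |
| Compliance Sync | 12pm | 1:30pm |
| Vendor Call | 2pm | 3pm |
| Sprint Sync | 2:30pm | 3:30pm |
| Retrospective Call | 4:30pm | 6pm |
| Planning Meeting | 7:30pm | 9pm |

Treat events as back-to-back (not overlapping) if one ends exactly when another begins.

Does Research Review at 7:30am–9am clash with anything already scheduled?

Yes — it overlaps Budget Debrief

Budget Debrief: starts 7am before Research Review ends 9am, and ends 8am after Research Review starts 7:30am → overlap.
Vendor Huddle: starts 9:30am at or after Research Review ends 9am → clear.
Strategy Review: starts 10am at or after Research Review ends 9am → clear.
Compliance Session: starts 10:30am at or after Research Review ends 9am → clear.
Compliance Sync: starts 12pm at or after Research Review ends 9am → clear.
Vendor Call: starts 2pm at or after Research Review ends 9am → clear.
Sprint Sync: starts 2:30pm at or after Research Review ends 9am → clear.
Retrospective Call: starts 4:30pm at or after Research Review ends 9am → clear.
Planning Meeting: starts 7:30pm at or after Research Review ends 9am → clear.
Research Review overlaps Budget Debrief.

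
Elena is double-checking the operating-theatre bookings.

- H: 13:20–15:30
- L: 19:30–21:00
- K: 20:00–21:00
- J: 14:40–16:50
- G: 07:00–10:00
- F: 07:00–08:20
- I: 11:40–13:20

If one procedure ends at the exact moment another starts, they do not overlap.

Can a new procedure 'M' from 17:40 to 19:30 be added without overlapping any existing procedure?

F: ends 08:20 at or before M starts 17:40 → clear.
G: ends 10:00 at or before M starts 17:40 → clear.
I: ends 13:20 at or before M starts 17:40 → clear.
H: ends 15:30 at or before M starts 17:40 → clear.
J: ends 16:50 at or before M starts 17:40 → clear.
L: starts 19:30 at or after M ends 19:30 → clear.
K: starts 20:00 at or after M ends 19:30 → clear.

Yes — the slot is free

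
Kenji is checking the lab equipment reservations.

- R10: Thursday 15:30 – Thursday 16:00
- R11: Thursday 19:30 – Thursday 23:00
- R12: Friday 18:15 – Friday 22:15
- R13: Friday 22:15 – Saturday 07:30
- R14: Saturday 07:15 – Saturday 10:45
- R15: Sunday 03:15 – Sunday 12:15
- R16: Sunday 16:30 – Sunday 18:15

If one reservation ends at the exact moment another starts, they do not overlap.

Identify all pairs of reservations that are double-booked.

Sorted by start: R10, R11, R12, R13, R14, R15, R16.
R11 starts after R10 ends; R10 is clear from here.
R12 starts after R11 ends; R11 is clear from here.
R13 starts exactly when R12 ends (back-to-back, no overlap); R12 is clear from here.
R14 starts before R13 ends → R13 and R14 overlap.
R15 starts after R13 ends; R13 is clear from here.
R15 starts after R14 ends; R14 is clear from here.
R16 starts after R15 ends.

R13 & R14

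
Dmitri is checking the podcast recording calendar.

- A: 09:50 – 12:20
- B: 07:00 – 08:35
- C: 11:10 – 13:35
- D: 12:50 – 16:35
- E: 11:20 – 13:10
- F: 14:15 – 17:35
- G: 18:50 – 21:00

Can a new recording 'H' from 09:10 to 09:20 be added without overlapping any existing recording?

B: ends 08:35 at or before H starts 09:10 → clear.
A: starts 09:50 at or after H ends 09:20 → clear.
C: starts 11:10 at or after H ends 09:20 → clear.
E: starts 11:20 at or after H ends 09:20 → clear.
D: starts 12:50 at or after H ends 09:20 → clear.
F: starts 14:15 at or after H ends 09:20 → clear.
G: starts 18:50 at or after H ends 09:20 → clear.

Yes — the slot is free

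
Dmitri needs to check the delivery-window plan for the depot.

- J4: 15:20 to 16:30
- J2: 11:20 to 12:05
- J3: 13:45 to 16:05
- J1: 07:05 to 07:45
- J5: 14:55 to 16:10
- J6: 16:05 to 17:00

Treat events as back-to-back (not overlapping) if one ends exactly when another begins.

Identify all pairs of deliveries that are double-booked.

J3 & J4, J3 & J5, J4 & J5, J4 & J6, J5 & J6

Check each pair: they overlap iff neither finishes before the other starts.
Sorted by start: J1, J2, J3, J5, J4, J6.
J2 starts after J1 ends, so nothing later overlaps J1 either.
J3 starts after J2 ends, so nothing later overlaps J2 either.
J5 starts before J3 ends → J3 and J5 overlap.
J4 starts before J3 ends → J3 and J4 overlap.
J6 starts exactly when J3 ends (back-to-back, no overlap).
J4 starts before J5 ends → J5 and J4 overlap.
J6 starts before J5 ends → J5 and J6 overlap.
J6 starts before J4 ends → J4 and J6 overlap.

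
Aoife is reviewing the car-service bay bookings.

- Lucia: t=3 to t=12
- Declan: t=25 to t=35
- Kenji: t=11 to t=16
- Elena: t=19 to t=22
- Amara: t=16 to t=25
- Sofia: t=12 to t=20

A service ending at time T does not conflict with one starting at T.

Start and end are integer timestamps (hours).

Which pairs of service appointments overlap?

Sorted by start: Lucia, Kenji, Sofia, Amara, Elena, Declan.
Kenji starts before Lucia ends → Lucia and Kenji overlap.
Sofia starts exactly when Lucia ends (back-to-back, no overlap) — done with Lucia.
Sofia starts before Kenji ends → Kenji and Sofia overlap.
Amara starts exactly when Kenji ends (back-to-back, no overlap) — done with Kenji.
Amara starts before Sofia ends → Sofia and Amara overlap.
Elena starts before Sofia ends → Sofia and Elena overlap.
Declan starts after Sofia ends.
Elena starts before Amara ends → Amara and Elena overlap.
Declan starts exactly when Amara ends (back-to-back, no overlap).
Declan starts after Elena ends.

Amara & Elena, Amara & Sofia, Elena & Sofia, Kenji & Lucia, Kenji & Sofia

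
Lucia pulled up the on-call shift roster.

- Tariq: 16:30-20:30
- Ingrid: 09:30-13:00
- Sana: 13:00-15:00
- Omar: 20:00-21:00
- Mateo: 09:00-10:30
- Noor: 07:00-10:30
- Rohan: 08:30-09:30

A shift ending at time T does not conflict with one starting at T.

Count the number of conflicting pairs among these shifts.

Sorted by start: Noor, Rohan, Mateo, Ingrid, Sana, Tariq, Omar.
Rohan starts before Noor ends → Noor and Rohan overlap.
Mateo starts before Noor ends → Noor and Mateo overlap.
Ingrid starts before Noor ends → Noor and Ingrid overlap.
Sana starts after Noor ends; Noor is clear from here.
Mateo starts before Rohan ends → Rohan and Mateo overlap.
Ingrid starts exactly when Rohan ends (back-to-back, no overlap); Rohan is clear from here.
Ingrid starts before Mateo ends → Mateo and Ingrid overlap.
Sana starts after Mateo ends; Mateo is clear from here.
Sana starts exactly when Ingrid ends (back-to-back, no overlap); Ingrid is clear from here.
Tariq starts after Sana ends; Sana is clear from here.
Omar starts before Tariq ends → Tariq and Omar overlap.
Overlapping pairs: Ingrid & Mateo, Ingrid & Noor, Mateo & Noor, Mateo & Rohan, Noor & Rohan, Omar & Tariq — 6 in total.

6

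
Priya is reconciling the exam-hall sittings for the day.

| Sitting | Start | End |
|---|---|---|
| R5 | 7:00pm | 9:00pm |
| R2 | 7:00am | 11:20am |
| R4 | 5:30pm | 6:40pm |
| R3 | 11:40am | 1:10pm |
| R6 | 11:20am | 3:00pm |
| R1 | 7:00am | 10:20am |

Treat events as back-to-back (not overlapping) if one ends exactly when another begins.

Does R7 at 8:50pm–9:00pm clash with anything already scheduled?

R1: ends 10:20am at or before R7 starts 8:50pm → clear.
R2: ends 11:20am at or before R7 starts 8:50pm → clear.
R6: ends 3:00pm at or before R7 starts 8:50pm → clear.
R3: ends 1:10pm at or before R7 starts 8:50pm → clear.
R4: ends 6:40pm at or before R7 starts 8:50pm → clear.
R5: starts 7:00pm before R7 ends 9:00pm, and ends 9:00pm after R7 starts 8:50pm → overlap.
R7 overlaps R5.

Yes — it overlaps R5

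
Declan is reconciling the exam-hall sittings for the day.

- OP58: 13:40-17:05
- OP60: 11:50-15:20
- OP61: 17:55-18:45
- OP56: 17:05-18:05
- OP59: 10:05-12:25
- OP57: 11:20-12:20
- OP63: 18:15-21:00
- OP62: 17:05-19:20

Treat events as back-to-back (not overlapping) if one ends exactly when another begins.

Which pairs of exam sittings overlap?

OP56 & OP61, OP56 & OP62, OP57 & OP59, OP57 & OP60, OP58 & OP60, OP59 & OP60, OP61 & OP62, OP61 & OP63, OP62 & OP63

Sorted by start: OP59, OP57, OP60, OP58, OP56, OP62, OP61, OP63.
OP57 starts before OP59 ends → OP59 and OP57 overlap.
OP60 starts before OP59 ends → OP59 and OP60 overlap.
OP58 starts after OP59 ends; OP59 is clear from here.
OP60 starts before OP57 ends → OP57 and OP60 overlap.
OP58 starts after OP57 ends; OP57 is clear from here.
OP58 starts before OP60 ends → OP60 and OP58 overlap.
OP56 starts after OP60 ends; OP60 is clear from here.
OP56 starts exactly when OP58 ends (back-to-back, no overlap); OP58 is clear from here.
OP62 starts before OP56 ends → OP56 and OP62 overlap.
OP61 starts before OP56 ends → OP56 and OP61 overlap.
OP63 starts after OP56 ends.
OP61 starts before OP62 ends → OP62 and OP61 overlap.
OP63 starts before OP62 ends → OP62 and OP63 overlap.
OP63 starts before OP61 ends → OP61 and OP63 overlap.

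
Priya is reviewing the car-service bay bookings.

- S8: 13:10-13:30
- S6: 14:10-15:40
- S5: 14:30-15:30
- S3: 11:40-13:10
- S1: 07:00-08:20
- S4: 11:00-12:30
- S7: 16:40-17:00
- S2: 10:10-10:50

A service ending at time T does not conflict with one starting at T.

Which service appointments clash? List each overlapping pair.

Sorted by start: S1, S2, S4, S3, S8, S6, S5, S7.
S2 starts after S1 ends, so nothing later overlaps S1 either.
S4 starts after S2 ends, so nothing later overlaps S2 either.
S3 starts before S4 ends → S4 and S3 overlap.
S8 starts after S4 ends, so nothing later overlaps S4 either.
S8 starts exactly when S3 ends (back-to-back, no overlap), so nothing later overlaps S3 either.
S6 starts after S8 ends, so nothing later overlaps S8 either.
S5 starts before S6 ends → S6 and S5 overlap.
S7 starts after S6 ends.
S7 starts after S5 ends.

S3 & S4, S5 & S6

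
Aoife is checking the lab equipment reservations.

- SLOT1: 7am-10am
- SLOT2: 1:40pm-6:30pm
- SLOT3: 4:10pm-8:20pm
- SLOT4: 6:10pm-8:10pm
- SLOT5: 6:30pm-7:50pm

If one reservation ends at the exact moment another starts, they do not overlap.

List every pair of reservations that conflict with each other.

SLOT2 & SLOT3, SLOT2 & SLOT4, SLOT3 & SLOT4, SLOT3 & SLOT5, SLOT4 & SLOT5

Sorted by start: SLOT1, SLOT2, SLOT3, SLOT4, SLOT5.
SLOT2 starts after SLOT1 ends; SLOT1 is clear from here.
SLOT3 starts before SLOT2 ends → SLOT2 and SLOT3 overlap.
SLOT4 starts before SLOT2 ends → SLOT2 and SLOT4 overlap.
SLOT5 starts exactly when SLOT2 ends (back-to-back, no overlap).
SLOT4 starts before SLOT3 ends → SLOT3 and SLOT4 overlap.
SLOT5 starts before SLOT3 ends → SLOT3 and SLOT5 overlap.
SLOT5 starts before SLOT4 ends → SLOT4 and SLOT5 overlap.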